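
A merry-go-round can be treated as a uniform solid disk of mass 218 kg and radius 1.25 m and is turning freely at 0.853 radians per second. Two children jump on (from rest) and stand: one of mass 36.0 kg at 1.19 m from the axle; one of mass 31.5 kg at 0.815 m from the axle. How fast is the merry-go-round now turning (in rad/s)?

No external torque acts about the axle; L_before = L_after.
I_p = ½(218)(1.25)² = 170.3 kg·m².
Added inertia Σmr² = (36.0)(1.19)² + (31.5)(0.815)² = 71.90 kg·m²; I_f = 170.3 + 71.90 = 242.2 kg·m².
ω_f = I_p ω_i / I_f = (170.3)(0.853) / 242.2 = 0.5998 rad/s.

ω_f ≈ 0.600 rad/s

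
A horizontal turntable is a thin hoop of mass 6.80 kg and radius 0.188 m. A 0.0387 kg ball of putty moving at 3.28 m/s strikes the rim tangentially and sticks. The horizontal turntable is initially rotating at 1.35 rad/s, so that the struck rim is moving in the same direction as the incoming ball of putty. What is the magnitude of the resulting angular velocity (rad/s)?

|ω_f| ≈ 1.44 rad/s

The axle reaction passes through the axle and exerts no torque about it; angular momentum about the axle is conserved through the impact.
I_p = (6.80)(0.188)² = 0.2403 kg·m². Taking the sense of the ball of putty's angular momentum as positive, L_{ball} = m v R = (0.0387)(3.28)(0.188) = 0.02386 kg·m²/s.
L_i = +I_p ω_p + m v R = +(0.2403)(1.35) + 0.02386 = 0.3483 kg·m²/s.
After sticking, I_f = I_p + m R² = 0.2403 + (0.0387)(0.188)² = 0.2417 kg·m².
ω_f = L_i / I_f = 0.3483 / 0.2417 = 1.441 rad/s.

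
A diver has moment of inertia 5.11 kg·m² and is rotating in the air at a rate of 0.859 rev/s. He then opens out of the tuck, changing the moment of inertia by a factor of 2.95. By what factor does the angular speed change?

No external torque acts about the spin axis, so angular momentum is conserved.
I₂ = 2.95 × 5.11 = 15.07 kg·m².
ω₂/ω₁ = I₁/I₂ = 5.110 / 15.07 = 0.3390.

ω₂/ω₁ ≈ 0.339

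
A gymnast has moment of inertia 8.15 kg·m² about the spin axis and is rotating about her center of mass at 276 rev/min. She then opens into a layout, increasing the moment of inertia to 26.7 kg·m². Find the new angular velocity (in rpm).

No external torque acts about the spin axis, so angular momentum is conserved.
ω₂ = I₁ω₁ / I₂ = (8.150)(276 rpm) / (26.70) = 84.25 rpm.

ω₂ ≈ 84.2 rpm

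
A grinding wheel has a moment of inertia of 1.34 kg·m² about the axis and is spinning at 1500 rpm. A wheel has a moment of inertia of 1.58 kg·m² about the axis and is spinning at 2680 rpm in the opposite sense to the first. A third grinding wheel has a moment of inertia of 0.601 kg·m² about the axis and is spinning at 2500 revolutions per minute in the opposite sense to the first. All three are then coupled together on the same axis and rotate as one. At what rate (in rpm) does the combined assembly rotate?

The coupling torques are internal; angular momentum about the shared axis is conserved.
Taking A's sense as positive: L = (1.340)(1500) − (1.580)(2680) − (0.6010)(2500) = -3727 kg·m²·rpm.
Combined I = 1.340 + 1.580 + 0.6010 = 3.521 kg·m².
ω_f = L / I = -3727 / 3.521 = -1058 rpm.

|ω_f| ≈ 1060 rpm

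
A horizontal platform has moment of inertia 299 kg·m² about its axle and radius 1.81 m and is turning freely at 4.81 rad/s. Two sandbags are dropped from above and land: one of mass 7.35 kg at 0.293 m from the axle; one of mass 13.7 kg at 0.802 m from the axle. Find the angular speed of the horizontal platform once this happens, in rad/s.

ω_f ≈ 4.66 rad/s

No external torque acts about the axle; L_before = L_after.
Added inertia Σmr² = (7.35)(0.293)² + (13.7)(0.802)² = 9.443 kg·m²; I_f = 299.0 + 9.443 = 308.4 kg·m².
ω_f = I_p ω_i / I_f = (299.0)(4.81) / 308.4 = 4.663 rad/s.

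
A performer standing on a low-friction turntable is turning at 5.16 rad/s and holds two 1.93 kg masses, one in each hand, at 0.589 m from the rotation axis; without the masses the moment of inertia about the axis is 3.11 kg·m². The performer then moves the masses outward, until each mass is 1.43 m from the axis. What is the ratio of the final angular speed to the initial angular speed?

With no external torque about the axis, L is conserved: I₁ω₁ = I₂ω₂.
I₁ = 3.11 + 2(1.93)(0.589)² = 4.449 kg·m²; I₂ = 3.11 + 2(1.93)(1.43)² = 11.00 kg·m².
ω₂/ω₁ = I₁/I₂ = 4.449 / 11.00 = 0.4043.

ω₂/ω₁ ≈ 0.404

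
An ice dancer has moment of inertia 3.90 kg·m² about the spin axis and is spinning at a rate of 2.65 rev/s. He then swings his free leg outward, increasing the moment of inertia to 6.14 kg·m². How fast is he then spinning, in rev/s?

Angular momentum about the spin axis is conserved since the torque about it is zero.
ω₂ = I₁ω₁ / I₂ = (3.900)(2.65 rev/s) / (6.140) = 1.683 rev/s.

ω₂ ≈ 1.68 rev/s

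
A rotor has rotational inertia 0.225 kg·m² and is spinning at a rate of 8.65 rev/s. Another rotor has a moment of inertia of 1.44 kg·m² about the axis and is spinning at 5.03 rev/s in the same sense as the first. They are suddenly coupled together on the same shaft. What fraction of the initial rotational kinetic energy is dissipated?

No external torque acts about the common axis, so total angular momentum is conserved.
Taking A's sense as positive: L = (0.2250)(8.65) + (1.440)(5.03) = 9.189 kg·m²·rev/s.
Combined I = 0.2250 + 1.440 = 1.665 kg·m².
ω_f = L / I = 9.189 / 1.665 = 5.519 rev/s.
KE_i = ½ΣIω² = 1051 J; KE_f = ½(1.665)(34.68)² = 1001 J.
Fraction dissipated = (KE_i − KE_f)/KE_i = 0.04787.

fraction ≈ 0.0479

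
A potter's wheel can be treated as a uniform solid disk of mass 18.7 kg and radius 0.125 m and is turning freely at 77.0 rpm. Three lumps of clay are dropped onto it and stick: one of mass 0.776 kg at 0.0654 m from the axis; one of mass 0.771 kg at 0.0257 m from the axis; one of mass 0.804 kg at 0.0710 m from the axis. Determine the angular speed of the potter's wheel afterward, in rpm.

The added mass arrives with no angular momentum about the axis, and any external torque about the axis is negligible, so the system's angular momentum is conserved.
I_p = ½(18.7)(0.125)² = 0.1461 kg·m².
Added inertia Σmr² = (0.776)(0.0654)² + (0.771)(0.0257)² + (0.804)(0.0710)² = 0.007881 kg·m²; I_f = 0.1461 + 0.007881 = 0.1540 kg·m².
ω_f = I_p ω_i / I_f = (0.1461)(77.0) / 0.1540 = 73.06 rpm.

ω_f ≈ 73.1 rpm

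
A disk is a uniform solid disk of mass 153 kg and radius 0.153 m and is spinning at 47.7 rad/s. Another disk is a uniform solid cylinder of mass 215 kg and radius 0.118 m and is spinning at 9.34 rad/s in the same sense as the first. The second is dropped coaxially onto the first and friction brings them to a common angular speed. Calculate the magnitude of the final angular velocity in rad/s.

No external torque acts about the common axis, so total angular momentum is conserved.
Moments of inertia: I_A = ½(153)(0.153)² = 1.791 kg·m²; I_B = ½(215)(0.118)² = 1.497 kg·m².
Taking A's sense as positive: L = (1.791)(47.7) + (1.497)(9.34) = 99.40 kg·m²·rad/s.
Combined I = 1.791 + 1.497 = 3.288 kg·m².
ω_f = L / I = 99.40 / 3.288 = 30.23 rad/s.

|ω_f| ≈ 30.2 rad/s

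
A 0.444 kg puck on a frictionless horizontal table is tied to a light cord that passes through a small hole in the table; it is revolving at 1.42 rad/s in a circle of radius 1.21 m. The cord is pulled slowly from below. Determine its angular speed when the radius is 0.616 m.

ω₂ ≈ 5.48 rad/s

The constraining force is radial, so m r² ω about the center is conserved.
ω₂ = ω₁ (r₁/r₂)² = (1.42)(1.21/0.616)² = 5.479 rad/s.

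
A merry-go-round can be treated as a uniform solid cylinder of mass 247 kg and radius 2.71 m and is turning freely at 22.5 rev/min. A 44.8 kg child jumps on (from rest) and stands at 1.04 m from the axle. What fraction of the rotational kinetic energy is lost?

fraction ≈ 0.0507

The added mass arrives with no angular momentum about the axle, and any external torque about the axle is negligible, so the system's angular momentum is conserved.
I_p = ½(247)(2.71)² = 907.0 kg·m².
Added inertia Σmr² = (44.8)(1.04)² = 48.46 kg·m²; I_f = 907.0 + 48.46 = 955.5 kg·m².
ω_f = I_p ω_i / I_f = (907.0)(22.5) / 955.5 = 21.36 rpm.
KE_i = ½(907.0)(2.356 rad/s)² = 2518 J; KE_f = ½(955.5)(2.237)² = 2390 J.
Fraction lost = 0.05071.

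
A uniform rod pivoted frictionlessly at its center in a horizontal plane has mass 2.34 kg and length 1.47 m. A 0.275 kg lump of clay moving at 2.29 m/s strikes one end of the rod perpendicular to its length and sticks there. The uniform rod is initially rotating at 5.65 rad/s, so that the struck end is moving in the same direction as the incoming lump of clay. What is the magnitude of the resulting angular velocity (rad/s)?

The axle reaction passes through the pivot and exerts no torque about it; angular momentum about the pivot is conserved through the impact.
I_p = (1/12)(2.34)(1.47)² = 0.4214 kg·m². Taking the sense of the lump of clay's angular momentum as positive, L_{lump} = m v R = (0.275)(2.29)(1.47/2) = 0.4629 kg·m²/s.
L_i = +I_p ω_p + m v R = +(0.4214)(5.65) + 0.4629 = 2.844 kg·m²/s.
After sticking, I_f = I_p + m R² = 0.4214 + (0.275)(1.47/2)² = 0.5699 kg·m².
ω_f = L_i / I_f = 2.844 / 0.5699 = 4.989 rad/s.

|ω_f| ≈ 4.99 rad/s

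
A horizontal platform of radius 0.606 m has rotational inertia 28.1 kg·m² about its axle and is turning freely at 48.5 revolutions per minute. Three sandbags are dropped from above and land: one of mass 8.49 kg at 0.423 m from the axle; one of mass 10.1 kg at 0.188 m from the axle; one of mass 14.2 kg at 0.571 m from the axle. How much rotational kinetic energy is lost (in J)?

No external torque acts about the axle; L_before = L_after.
Added inertia Σmr² = (8.49)(0.423)² + (10.1)(0.188)² + (14.2)(0.571)² = 6.506 kg·m²; I_f = 28.10 + 6.506 = 34.61 kg·m².
ω_f = I_p ω_i / I_f = (28.10)(48.5) / 34.61 = 39.38 rpm.
KE_i = ½(28.10)(5.079 rad/s)² = 362.4 J; KE_f = ½(34.61)(4.124)² = 294.3 J.

energy lost ≈ 68.1 J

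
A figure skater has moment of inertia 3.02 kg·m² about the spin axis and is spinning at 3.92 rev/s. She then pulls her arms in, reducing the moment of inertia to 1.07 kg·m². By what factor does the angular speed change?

No external torque acts about the spin axis, so angular momentum is conserved.
ω₂/ω₁ = I₁/I₂ = 3.020 / 1.070 = 2.822.

ω₂/ω₁ ≈ 2.82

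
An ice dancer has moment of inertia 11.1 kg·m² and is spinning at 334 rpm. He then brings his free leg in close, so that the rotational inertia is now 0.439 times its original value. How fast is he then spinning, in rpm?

With no external torque about the axis, L is conserved: I₁ω₁ = I₂ω₂.
I₂ = 0.439 × 11.1 = 4.873 kg·m².
ω₂ = I₁ω₁ / I₂ = (11.10)(334 rpm) / (4.873) = 760.8 rpm.

ω₂ ≈ 761 rpm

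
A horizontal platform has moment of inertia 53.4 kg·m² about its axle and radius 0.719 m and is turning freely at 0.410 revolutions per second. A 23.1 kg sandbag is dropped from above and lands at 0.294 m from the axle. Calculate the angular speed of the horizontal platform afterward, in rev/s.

ω_f ≈ 0.395 rev/s

The added mass arrives with no angular momentum about the axle, and any external torque about the axle is negligible, so the system's angular momentum is conserved.
Added inertia Σmr² = (23.1)(0.294)² = 1.997 kg·m²; I_f = 53.40 + 1.997 = 55.40 kg·m².
ω_f = I_p ω_i / I_f = (53.40)(0.410) / 55.40 = 0.3952 rev/s.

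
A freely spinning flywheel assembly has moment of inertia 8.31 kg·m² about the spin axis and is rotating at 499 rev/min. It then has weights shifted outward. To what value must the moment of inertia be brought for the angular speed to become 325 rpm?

No external torque acts about the spin axis, so angular momentum is conserved.
I₂ = I₁ω₁ / ω₂ = (8.31)(499) / (325) = 12.76 kg·m².

I₂ ≈ 12.8 kg·m²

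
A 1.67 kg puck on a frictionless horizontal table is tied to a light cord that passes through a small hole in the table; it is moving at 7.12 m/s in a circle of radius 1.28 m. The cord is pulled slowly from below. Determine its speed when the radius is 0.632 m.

The only horizontal force on the mass is along the cord (radial), so it exerts no torque about the hole and angular momentum m v r is conserved.
v₂ = v₁ r₁ / r₂ = (7.12)(1.28) / (0.632) = 14.42 m/s.

v₂ ≈ 14.4 m/s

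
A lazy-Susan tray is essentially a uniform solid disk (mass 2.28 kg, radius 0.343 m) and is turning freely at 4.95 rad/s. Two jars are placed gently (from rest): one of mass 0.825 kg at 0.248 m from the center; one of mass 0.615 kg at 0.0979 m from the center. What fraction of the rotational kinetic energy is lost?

The added mass arrives with no angular momentum about the center, and any external torque about the center is negligible, so the system's angular momentum is conserved.
I_p = ½(2.28)(0.343)² = 0.1341 kg·m².
Added inertia Σmr² = (0.825)(0.248)² + (0.615)(0.0979)² = 0.05664 kg·m²; I_f = 0.1341 + 0.05664 = 0.1908 kg·m².
ω_f = I_p ω_i / I_f = (0.1341)(4.95) / 0.1908 = 3.480 rad/s.
KE_i = ½(0.1341)(4.950 rad/s)² = 1.643 J; KE_f = ½(0.1908)(3.480)² = 1.155 J.
Fraction lost = 0.2969.

fraction ≈ 0.297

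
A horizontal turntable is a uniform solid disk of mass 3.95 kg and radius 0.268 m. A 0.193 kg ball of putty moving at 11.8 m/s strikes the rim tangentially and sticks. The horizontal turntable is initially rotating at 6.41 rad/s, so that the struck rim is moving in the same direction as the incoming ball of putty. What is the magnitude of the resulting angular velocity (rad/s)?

|ω_f| ≈ 9.76 rad/s

The axle reaction passes through the axle and exerts no torque about it; angular momentum about the axle is conserved through the impact.
I_p = ½(3.95)(0.268)² = 0.1419 kg·m². Taking the sense of the ball of putty's angular momentum as positive, L_{ball} = m v R = (0.193)(11.8)(0.268) = 0.6103 kg·m²/s.
L_i = +I_p ω_p + m v R = +(0.1419)(6.41) + 0.6103 = 1.520 kg·m²/s.
After sticking, I_f = I_p + m R² = 0.1419 + (0.193)(0.268)² = 0.1557 kg·m².
ω_f = L_i / I_f = 1.520 / 0.1557 = 9.759 rad/s.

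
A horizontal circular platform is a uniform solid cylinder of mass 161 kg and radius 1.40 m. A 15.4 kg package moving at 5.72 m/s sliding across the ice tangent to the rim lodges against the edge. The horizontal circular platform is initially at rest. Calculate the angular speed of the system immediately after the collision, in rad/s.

About the central axle the impulsive forces during the collision are internal, so angular momentum about that axis is conserved.
I_p = ½(161)(1.40)² = 157.8 kg·m². Taking the sense of the package's angular momentum as positive, L_{package} = m v R = (15.4)(5.72)(1.40) = 123.3 kg·m²/s.
L_i = 0 + 123.3 = 123.3 kg·m²/s.
After sticking, I_f = I_p + m R² = 157.8 + (15.4)(1.40)² = 188.0 kg·m².
ω_f = L_i / I_f = 123.3 / 188.0 = 0.6561 rad/s.

|ω_f| ≈ 0.656 rad/s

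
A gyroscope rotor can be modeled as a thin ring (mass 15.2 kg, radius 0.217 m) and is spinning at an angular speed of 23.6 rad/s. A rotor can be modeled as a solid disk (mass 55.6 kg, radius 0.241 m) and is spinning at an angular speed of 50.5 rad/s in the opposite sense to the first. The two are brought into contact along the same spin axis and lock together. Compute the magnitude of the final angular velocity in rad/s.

No external torque acts about the common axis, so total angular momentum is conserved.
Moments of inertia: I_A = (15.2)(0.217)² = 0.7158 kg·m²; I_B = ½(55.6)(0.241)² = 1.615 kg·m².
Taking A's sense as positive: L = (0.7158)(23.6) − (1.615)(50.5) = -64.65 kg·m²·rad/s.
Combined I = 0.7158 + 1.615 = 2.330 kg·m².
ω_f = L / I = -64.65 / 2.330 = -27.74 rad/s.

|ω_f| ≈ 27.7 rad/s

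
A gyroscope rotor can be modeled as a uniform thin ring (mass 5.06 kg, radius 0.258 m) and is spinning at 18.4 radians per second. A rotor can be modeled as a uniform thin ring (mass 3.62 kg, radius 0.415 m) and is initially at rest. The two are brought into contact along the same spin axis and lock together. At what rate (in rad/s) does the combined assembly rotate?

|ω_f| ≈ 6.45 rad/s

The coupling torques are internal; angular momentum about the shared axis is conserved.
Moments of inertia: I_A = (5.06)(0.258)² = 0.3368 kg·m²; I_B = (3.62)(0.415)² = 0.6235 kg·m².
Taking A's sense as positive: L = (0.3368)(18.4) = 6.197 kg·m²·rad/s.
Combined I = 0.3368 + 0.6235 = 0.9603 kg·m².
ω_f = L / I = 6.197 / 0.9603 = 6.454 rad/s.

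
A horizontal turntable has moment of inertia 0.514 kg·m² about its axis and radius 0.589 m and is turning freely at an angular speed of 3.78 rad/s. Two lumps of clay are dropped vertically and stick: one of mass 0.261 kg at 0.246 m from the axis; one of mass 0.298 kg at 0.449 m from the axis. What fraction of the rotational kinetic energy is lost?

fraction ≈ 0.129

No external torque acts about the axis; L_before = L_after.
Added inertia Σmr² = (0.261)(0.246)² + (0.298)(0.449)² = 0.07587 kg·m²; I_f = 0.5140 + 0.07587 = 0.5899 kg·m².
ω_f = I_p ω_i / I_f = (0.5140)(3.78) / 0.5899 = 3.294 rad/s.
KE_i = ½(0.5140)(3.780 rad/s)² = 3.672 J; KE_f = ½(0.5899)(3.294)² = 3.200 J.
Fraction lost = 0.1286.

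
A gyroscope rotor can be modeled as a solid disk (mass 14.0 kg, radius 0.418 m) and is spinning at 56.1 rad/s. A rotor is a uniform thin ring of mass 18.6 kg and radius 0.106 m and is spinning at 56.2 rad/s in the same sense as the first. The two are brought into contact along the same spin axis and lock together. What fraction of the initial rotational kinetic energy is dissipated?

No external torque acts about the common axis, so total angular momentum is conserved.
Moments of inertia: I_A = ½(14.0)(0.418)² = 1.223 kg·m²; I_B = (18.6)(0.106)² = 0.2090 kg·m².
Taking A's sense as positive: L = (1.223)(56.1) + (0.2090)(56.2) = 80.36 kg·m²·rad/s.
Combined I = 1.223 + 0.2090 = 1.432 kg·m².
ω_f = L / I = 80.36 / 1.432 = 56.11 rad/s.
KE_i = ½ΣIω² = 2255 J; KE_f = ½(1.432)(56.11)² = 2255 J.
Fraction dissipated = (KE_i − KE_f)/KE_i = 3.958e-07.

fraction ≈ 3.96e-07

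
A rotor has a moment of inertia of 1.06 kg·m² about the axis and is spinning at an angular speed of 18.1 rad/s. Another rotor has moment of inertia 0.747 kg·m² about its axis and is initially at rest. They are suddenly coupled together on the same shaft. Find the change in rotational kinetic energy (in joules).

ΔKE ≈ -71.8 J

The coupling torques are internal; angular momentum about the shared axis is conserved.
Taking A's sense as positive: L = (1.060)(18.1) = 19.19 kg·m²·rad/s.
Combined I = 1.060 + 0.7470 = 1.807 kg·m².
ω_f = L / I = 19.19 / 1.807 = 10.62 rad/s.
KE_i = ½ΣIω² = 173.6 J; KE_f = ½(1.807)(10.62)² = 101.9 J.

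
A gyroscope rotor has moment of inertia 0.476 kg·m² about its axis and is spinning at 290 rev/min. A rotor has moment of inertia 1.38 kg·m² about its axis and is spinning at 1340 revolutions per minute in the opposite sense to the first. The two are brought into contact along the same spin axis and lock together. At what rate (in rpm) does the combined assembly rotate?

The coupling torques are internal; angular momentum about the shared axis is conserved.
Taking A's sense as positive: L = (0.4760)(290) − (1.380)(1340) = -1711 kg·m²·rpm.
Combined I = 0.4760 + 1.380 = 1.856 kg·m².
ω_f = L / I = -1711 / 1.856 = -922.0 rpm.

|ω_f| ≈ 922 rpm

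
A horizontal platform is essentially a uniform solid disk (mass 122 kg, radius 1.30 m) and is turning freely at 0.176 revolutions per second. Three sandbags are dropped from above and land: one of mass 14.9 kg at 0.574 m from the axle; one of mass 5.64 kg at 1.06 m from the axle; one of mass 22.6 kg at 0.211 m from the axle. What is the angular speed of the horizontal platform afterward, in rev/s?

ω_f ≈ 0.157 rev/s

The added mass arrives with no angular momentum about the axle, and any external torque about the axle is negligible, so the system's angular momentum is conserved.
I_p = ½(122)(1.30)² = 103.1 kg·m².
Added inertia Σmr² = (14.9)(0.574)² + (5.64)(1.06)² + (22.6)(0.211)² = 12.25 kg·m²; I_f = 103.1 + 12.25 = 115.3 kg·m².
ω_f = I_p ω_i / I_f = (103.1)(0.176) / 115.3 = 0.1573 rev/s.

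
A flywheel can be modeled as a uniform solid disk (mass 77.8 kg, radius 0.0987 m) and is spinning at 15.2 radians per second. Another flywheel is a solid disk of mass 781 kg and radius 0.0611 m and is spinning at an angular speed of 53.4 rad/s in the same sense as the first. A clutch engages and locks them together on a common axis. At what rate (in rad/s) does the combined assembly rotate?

|ω_f| ≈ 45.5 rad/s

The coupling torques are internal; angular momentum about the shared axis is conserved.
Moments of inertia: I_A = ½(77.8)(0.0987)² = 0.3790 kg·m²; I_B = ½(781)(0.0611)² = 1.458 kg·m².
Taking A's sense as positive: L = (0.3790)(15.2) + (1.458)(53.4) = 83.61 kg·m²·rad/s.
Combined I = 0.3790 + 1.458 = 1.837 kg·m².
ω_f = L / I = 83.61 / 1.837 = 45.52 rad/s.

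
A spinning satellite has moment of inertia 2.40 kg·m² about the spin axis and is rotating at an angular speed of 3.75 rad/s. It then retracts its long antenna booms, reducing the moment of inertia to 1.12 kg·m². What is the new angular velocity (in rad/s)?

ω₂ ≈ 8.04 rad/s

With no external torque about the axis, L is conserved: I₁ω₁ = I₂ω₂.
ω₂ = I₁ω₁ / I₂ = (2.400)(3.75 rad/s) / (1.120) = 8.036 rad/s.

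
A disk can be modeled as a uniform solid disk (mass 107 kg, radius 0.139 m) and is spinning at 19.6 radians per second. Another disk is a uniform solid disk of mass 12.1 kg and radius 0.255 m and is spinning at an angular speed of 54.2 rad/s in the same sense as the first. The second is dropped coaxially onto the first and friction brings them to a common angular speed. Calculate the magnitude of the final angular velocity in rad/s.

|ω_f| ≈ 29.1 rad/s

No external torque acts about the common axis, so total angular momentum is conserved.
Moments of inertia: I_A = ½(107)(0.139)² = 1.034 kg·m²; I_B = ½(12.1)(0.255)² = 0.3934 kg·m².
Taking A's sense as positive: L = (1.034)(19.6) + (0.3934)(54.2) = 41.58 kg·m²·rad/s.
Combined I = 1.034 + 0.3934 = 1.427 kg·m².
ω_f = L / I = 41.58 / 1.427 = 29.14 rad/s.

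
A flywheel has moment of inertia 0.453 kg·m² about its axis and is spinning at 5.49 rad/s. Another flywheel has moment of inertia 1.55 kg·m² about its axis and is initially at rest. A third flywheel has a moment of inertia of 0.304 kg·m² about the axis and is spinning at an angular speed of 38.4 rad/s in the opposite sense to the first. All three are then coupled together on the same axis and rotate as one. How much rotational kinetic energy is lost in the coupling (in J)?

ΔKE lost ≈ 213 J

The coupling torques are internal; angular momentum about the shared axis is conserved.
Taking A's sense as positive: L = (0.4530)(5.49) − (0.3040)(38.4) = -9.187 kg·m²·rad/s.
Combined I = 0.4530 + 1.550 + 0.3040 = 2.307 kg·m².
ω_f = L / I = -9.187 / 2.307 = -3.982 rad/s.
KE_i = ½ΣIω² = 231.0 J; KE_f = ½(2.307)(3.982)² = 18.29 J.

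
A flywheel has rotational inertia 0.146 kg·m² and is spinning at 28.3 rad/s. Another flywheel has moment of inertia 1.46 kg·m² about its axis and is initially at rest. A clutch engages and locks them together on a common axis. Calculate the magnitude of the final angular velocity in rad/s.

The coupling torques are internal; angular momentum about the shared axis is conserved.
Taking A's sense as positive: L = (0.1460)(28.3) = 4.132 kg·m²·rad/s.
Combined I = 0.1460 + 1.460 = 1.606 kg·m².
ω_f = L / I = 4.132 / 1.606 = 2.573 rad/s.

|ω_f| ≈ 2.57 rad/s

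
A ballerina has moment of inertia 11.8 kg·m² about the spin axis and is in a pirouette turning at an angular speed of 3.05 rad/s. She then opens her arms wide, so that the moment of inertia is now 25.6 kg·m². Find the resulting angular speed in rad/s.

ω₂ ≈ 1.41 rad/s

No external torque acts about the spin axis, so angular momentum is conserved.
ω₂ = I₁ω₁ / I₂ = (11.80)(3.05 rad/s) / (25.60) = 1.406 rad/s.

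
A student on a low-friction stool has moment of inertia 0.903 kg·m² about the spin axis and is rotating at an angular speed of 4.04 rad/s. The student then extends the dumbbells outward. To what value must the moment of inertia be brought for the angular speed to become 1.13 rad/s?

Angular momentum about the spin axis is conserved since the torque about it is zero.
I₂ = I₁ω₁ / ω₂ = (0.903)(4.04) / (1.13) = 3.228 kg·m².

I₂ ≈ 3.23 kg·m²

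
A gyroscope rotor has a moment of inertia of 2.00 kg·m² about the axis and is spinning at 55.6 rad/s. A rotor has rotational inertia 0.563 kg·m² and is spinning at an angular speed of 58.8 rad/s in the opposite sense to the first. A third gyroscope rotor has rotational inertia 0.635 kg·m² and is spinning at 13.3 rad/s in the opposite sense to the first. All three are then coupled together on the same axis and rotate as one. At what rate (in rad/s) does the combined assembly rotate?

|ω_f| ≈ 21.8 rad/s

No external torque acts about the common axis, so total angular momentum is conserved.
Taking A's sense as positive: L = (2.000)(55.6) − (0.5630)(58.8) − (0.6350)(13.3) = 69.65 kg·m²·rad/s.
Combined I = 2.000 + 0.5630 + 0.6350 = 3.198 kg·m².
ω_f = L / I = 69.65 / 3.198 = 21.78 rad/s.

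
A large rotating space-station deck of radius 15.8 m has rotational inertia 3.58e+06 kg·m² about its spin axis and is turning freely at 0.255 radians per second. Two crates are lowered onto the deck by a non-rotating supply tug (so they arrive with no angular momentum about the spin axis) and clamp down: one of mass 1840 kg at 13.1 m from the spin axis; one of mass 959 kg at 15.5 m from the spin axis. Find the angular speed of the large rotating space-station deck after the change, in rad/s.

ω_f ≈ 0.221 rad/s

The added mass arrives with no angular momentum about the spin axis, and any external torque about the spin axis is negligible, so the system's angular momentum is conserved.
Added inertia Σmr² = (1840)(13.1)² + (959)(15.5)² = 5.462e+05 kg·m²; I_f = 3.580e+06 + 5.462e+05 = 4.126e+06 kg·m².
ω_f = I_p ω_i / I_f = (3.580e+06)(0.255) / 4.126e+06 = 0.2212 rad/s.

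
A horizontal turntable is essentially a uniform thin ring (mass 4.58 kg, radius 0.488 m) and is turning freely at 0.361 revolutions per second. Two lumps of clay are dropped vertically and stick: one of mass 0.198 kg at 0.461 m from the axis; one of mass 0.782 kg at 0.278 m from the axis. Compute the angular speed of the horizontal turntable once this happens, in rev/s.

ω_f ≈ 0.330 rev/s

No external torque acts about the axis; L_before = L_after.
I_p = (4.58)(0.488)² = 1.091 kg·m².
Added inertia Σmr² = (0.198)(0.461)² + (0.782)(0.278)² = 0.1025 kg·m²; I_f = 1.091 + 0.1025 = 1.193 kg·m².
ω_f = I_p ω_i / I_f = (1.091)(0.361) / 1.193 = 0.3300 rev/s.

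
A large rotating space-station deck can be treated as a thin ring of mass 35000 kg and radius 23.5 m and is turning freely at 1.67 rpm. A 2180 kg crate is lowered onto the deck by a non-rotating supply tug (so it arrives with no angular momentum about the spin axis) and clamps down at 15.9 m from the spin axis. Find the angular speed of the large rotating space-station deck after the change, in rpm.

ω_f ≈ 1.62 rpm

No external torque acts about the spin axis; L_before = L_after.
I_p = (35000)(23.5)² = 1.933e+07 kg·m².
Added inertia Σmr² = (2180)(15.9)² = 5.511e+05 kg·m²; I_f = 1.933e+07 + 5.511e+05 = 1.988e+07 kg·m².
ω_f = I_p ω_i / I_f = (1.933e+07)(1.67) / 1.988e+07 = 1.624 rpm.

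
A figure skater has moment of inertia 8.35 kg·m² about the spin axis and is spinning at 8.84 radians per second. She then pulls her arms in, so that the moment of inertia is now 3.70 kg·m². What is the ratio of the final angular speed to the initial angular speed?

ω₂/ω₁ ≈ 2.26

With no external torque about the axis, L is conserved: I₁ω₁ = I₂ω₂.
ω₂/ω₁ = I₁/I₂ = 8.350 / 3.700 = 2.257.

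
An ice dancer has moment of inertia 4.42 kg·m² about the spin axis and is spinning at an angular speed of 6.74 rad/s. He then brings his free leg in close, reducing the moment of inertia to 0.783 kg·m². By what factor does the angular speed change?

ω₂/ω₁ ≈ 5.64

Angular momentum about the spin axis is conserved since the torque about it is zero.
ω₂/ω₁ = I₁/I₂ = 4.420 / 0.7830 = 5.645.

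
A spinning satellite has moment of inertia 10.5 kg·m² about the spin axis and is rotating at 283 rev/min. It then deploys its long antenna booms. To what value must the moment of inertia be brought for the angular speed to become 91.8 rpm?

No external torque acts about the spin axis, so angular momentum is conserved.
I₂ = I₁ω₁ / ω₂ = (10.5)(283) / (91.8) = 32.37 kg·m².

I₂ ≈ 32.4 kg·m²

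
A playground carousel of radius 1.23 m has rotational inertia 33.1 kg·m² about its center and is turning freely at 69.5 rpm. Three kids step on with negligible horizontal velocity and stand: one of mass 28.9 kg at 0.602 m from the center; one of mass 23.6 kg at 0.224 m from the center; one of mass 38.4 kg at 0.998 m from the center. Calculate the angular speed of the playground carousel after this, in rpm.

No external torque acts about the center; L_before = L_after.
Added inertia Σmr² = (28.9)(0.602)² + (23.6)(0.224)² + (38.4)(0.998)² = 49.90 kg·m²; I_f = 33.10 + 49.90 = 83.00 kg·m².
ω_f = I_p ω_i / I_f = (33.10)(69.5) / 83.00 = 27.71 rpm.

ω_f ≈ 27.7 rpm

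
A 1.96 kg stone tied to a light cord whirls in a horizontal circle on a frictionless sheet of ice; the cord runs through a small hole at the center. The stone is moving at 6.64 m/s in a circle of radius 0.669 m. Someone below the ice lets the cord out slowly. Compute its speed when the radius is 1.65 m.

Central (radial) force ⇒ zero torque about the center ⇒ m v r is constant.
v₂ = v₁ r₁ / r₂ = (6.64)(0.669) / (1.65) = 2.692 m/s.

v₂ ≈ 2.69 m/s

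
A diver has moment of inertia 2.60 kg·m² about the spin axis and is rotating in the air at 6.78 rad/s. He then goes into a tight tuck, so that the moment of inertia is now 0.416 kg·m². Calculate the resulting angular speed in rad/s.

ω₂ ≈ 42.4 rad/s

Angular momentum about the spin axis is conserved since the torque about it is zero.
ω₂ = I₁ω₁ / I₂ = (2.600)(6.78 rad/s) / (0.4160) = 42.38 rad/s.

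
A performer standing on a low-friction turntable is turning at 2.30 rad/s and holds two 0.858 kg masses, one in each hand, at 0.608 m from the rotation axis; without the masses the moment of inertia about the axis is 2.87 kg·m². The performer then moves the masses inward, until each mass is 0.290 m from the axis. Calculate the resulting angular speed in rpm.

ω₂ ≈ 25.5 rpm

With no external torque about the axis, L is conserved: I₁ω₁ = I₂ω₂.
I₁ = 2.87 + 2(0.858)(0.608)² = 3.504 kg·m²; I₂ = 2.87 + 2(0.858)(0.290)² = 3.014 kg·m².
ω₂ = I₁ω₁ / I₂ = (3.504)(2.30 rad/s) / (3.014) = 2.674 rad/s = 25.53 rpm.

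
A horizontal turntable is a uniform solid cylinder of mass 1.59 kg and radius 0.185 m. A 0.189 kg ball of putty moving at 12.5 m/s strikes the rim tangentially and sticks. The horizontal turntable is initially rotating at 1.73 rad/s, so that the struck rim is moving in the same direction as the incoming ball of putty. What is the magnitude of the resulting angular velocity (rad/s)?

The axle reaction passes through the axle and exerts no torque about it; angular momentum about the axle is conserved through the impact.
I_p = ½(1.59)(0.185)² = 0.02721 kg·m². Taking the sense of the ball of putty's angular momentum as positive, L_{ball} = m v R = (0.189)(12.5)(0.185) = 0.4371 kg·m²/s.
L_i = +I_p ω_p + m v R = +(0.02721)(1.73) + 0.4371 = 0.4841 kg·m²/s.
After sticking, I_f = I_p + m R² = 0.02721 + (0.189)(0.185)² = 0.03368 kg·m².
ω_f = L_i / I_f = 0.4841 / 0.03368 = 14.38 rad/s.

|ω_f| ≈ 14.4 rad/s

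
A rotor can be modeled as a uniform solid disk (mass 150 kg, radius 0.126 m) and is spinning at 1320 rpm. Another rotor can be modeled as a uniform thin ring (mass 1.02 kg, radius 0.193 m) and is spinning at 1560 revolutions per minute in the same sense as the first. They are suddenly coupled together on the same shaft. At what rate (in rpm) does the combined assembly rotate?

No external torque acts about the common axis, so total angular momentum is conserved.
Moments of inertia: I_A = ½(150)(0.126)² = 1.191 kg·m²; I_B = (1.02)(0.193)² = 0.03799 kg·m².
Taking A's sense as positive: L = (1.191)(1320) + (0.03799)(1560) = 1631 kg·m²·rpm.
Combined I = 1.191 + 0.03799 = 1.229 kg·m².
ω_f = L / I = 1631 / 1.229 = 1327 rpm.

|ω_f| ≈ 1330 rpm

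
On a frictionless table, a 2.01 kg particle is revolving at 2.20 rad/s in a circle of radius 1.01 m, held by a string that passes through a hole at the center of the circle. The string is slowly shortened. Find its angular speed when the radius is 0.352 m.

The constraining force is radial, so m r² ω about the center is conserved.
ω₂ = ω₁ (r₁/r₂)² = (2.20)(1.01/0.352)² = 18.11 rad/s.

ω₂ ≈ 18.1 rad/s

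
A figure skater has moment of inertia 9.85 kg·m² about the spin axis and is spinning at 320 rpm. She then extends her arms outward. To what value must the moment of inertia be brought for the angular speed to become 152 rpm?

I₂ ≈ 20.7 kg·m²

Angular momentum about the spin axis is conserved since the torque about it is zero.
I₂ = I₁ω₁ / ω₂ = (9.85)(320) / (152) = 20.74 kg·m².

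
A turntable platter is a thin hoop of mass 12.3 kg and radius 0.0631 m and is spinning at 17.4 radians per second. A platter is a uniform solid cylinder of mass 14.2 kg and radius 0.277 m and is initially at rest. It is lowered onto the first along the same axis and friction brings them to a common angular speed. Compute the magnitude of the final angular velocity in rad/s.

|ω_f| ≈ 1.44 rad/s

No external torque acts about the common axis, so total angular momentum is conserved.
Moments of inertia: I_A = (12.3)(0.0631)² = 0.04897 kg·m²; I_B = ½(14.2)(0.277)² = 0.5448 kg·m².
Taking A's sense as positive: L = (0.04897)(17.4) = 0.8521 kg·m²·rad/s.
Combined I = 0.04897 + 0.5448 = 0.5937 kg·m².
ω_f = L / I = 0.8521 / 0.5937 = 1.435 rad/s.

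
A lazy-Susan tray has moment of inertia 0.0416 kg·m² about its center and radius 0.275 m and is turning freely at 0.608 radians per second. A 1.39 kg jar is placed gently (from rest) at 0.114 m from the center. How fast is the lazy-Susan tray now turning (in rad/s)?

The added mass arrives with no angular momentum about the center, and any external torque about the center is negligible, so the system's angular momentum is conserved.
Added inertia Σmr² = (1.39)(0.114)² = 0.01806 kg·m²; I_f = 0.04160 + 0.01806 = 0.05966 kg·m².
ω_f = I_p ω_i / I_f = (0.04160)(0.608) / 0.05966 = 0.4239 rad/s.

ω_f ≈ 0.424 rad/s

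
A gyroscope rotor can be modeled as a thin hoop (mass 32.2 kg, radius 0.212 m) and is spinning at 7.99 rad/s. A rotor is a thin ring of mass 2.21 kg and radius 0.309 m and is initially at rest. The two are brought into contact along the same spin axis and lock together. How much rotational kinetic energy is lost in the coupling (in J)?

ΔKE lost ≈ 5.88 J

No external torque acts about the common axis, so total angular momentum is conserved.
Moments of inertia: I_A = (32.2)(0.212)² = 1.447 kg·m²; I_B = (2.21)(0.309)² = 0.2110 kg·m².
Taking A's sense as positive: L = (1.447)(7.99) = 11.56 kg·m²·rad/s.
Combined I = 1.447 + 0.2110 = 1.658 kg·m².
ω_f = L / I = 11.56 / 1.658 = 6.973 rad/s.
KE_i = ½ΣIω² = 46.19 J; KE_f = ½(1.658)(6.973)² = 40.32 J.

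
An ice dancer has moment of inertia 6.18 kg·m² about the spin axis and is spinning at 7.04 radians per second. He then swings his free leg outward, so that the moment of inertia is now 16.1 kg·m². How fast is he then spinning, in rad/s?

With no external torque about the axis, L is conserved: I₁ω₁ = I₂ω₂.
ω₂ = I₁ω₁ / I₂ = (6.180)(7.04 rad/s) / (16.10) = 2.702 rad/s.

ω₂ ≈ 2.70 rad/s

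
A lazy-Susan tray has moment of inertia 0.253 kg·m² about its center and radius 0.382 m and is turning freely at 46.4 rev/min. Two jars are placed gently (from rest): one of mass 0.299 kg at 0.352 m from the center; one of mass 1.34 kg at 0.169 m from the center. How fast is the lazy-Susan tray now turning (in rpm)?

ω_f ≈ 35.8 rpm

No external torque acts about the center; L_before = L_after.
Added inertia Σmr² = (0.299)(0.352)² + (1.34)(0.169)² = 0.07532 kg·m²; I_f = 0.2530 + 0.07532 = 0.3283 kg·m².
ω_f = I_p ω_i / I_f = (0.2530)(46.4) / 0.3283 = 35.76 rpm.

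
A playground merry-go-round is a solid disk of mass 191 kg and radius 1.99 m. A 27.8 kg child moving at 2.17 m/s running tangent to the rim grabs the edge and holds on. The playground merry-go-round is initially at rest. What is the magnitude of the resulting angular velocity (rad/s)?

The axle reaction passes through the axle and exerts no torque about it; angular momentum about the axle is conserved through the impact.
I_p = ½(191)(1.99)² = 378.2 kg·m². Taking the sense of the child's angular momentum as positive, L_{child} = m v R = (27.8)(2.17)(1.99) = 120.0 kg·m²/s.
L_i = 0 + 120.0 = 120.0 kg·m²/s.
After sticking, I_f = I_p + m R² = 378.2 + (27.8)(1.99)² = 488.3 kg·m².
ω_f = L_i / I_f = 120.0 / 488.3 = 0.2459 rad/s.

|ω_f| ≈ 0.246 rad/s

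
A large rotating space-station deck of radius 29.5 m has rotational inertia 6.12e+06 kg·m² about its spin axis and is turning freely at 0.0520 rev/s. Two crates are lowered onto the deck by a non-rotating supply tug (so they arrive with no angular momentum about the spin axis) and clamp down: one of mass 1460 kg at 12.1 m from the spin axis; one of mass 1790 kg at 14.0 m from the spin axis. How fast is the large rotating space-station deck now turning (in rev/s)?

The added mass arrives with no angular momentum about the spin axis, and any external torque about the spin axis is negligible, so the system's angular momentum is conserved.
Added inertia Σmr² = (1460)(12.1)² + (1790)(14.0)² = 5.646e+05 kg·m²; I_f = 6.120e+06 + 5.646e+05 = 6.685e+06 kg·m².
ω_f = I_p ω_i / I_f = (6.120e+06)(0.0520) / 6.685e+06 = 0.04761 rev/s.

ω_f ≈ 0.0476 rev/s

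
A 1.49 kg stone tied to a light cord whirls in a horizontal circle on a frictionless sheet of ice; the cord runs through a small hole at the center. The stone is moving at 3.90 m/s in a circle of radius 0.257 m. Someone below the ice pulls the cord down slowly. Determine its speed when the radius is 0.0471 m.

v₂ ≈ 21.3 m/s

The only horizontal force on the mass is along the cord (radial), so it exerts no torque about the hole and angular momentum m v r is conserved.
v₂ = v₁ r₁ / r₂ = (3.90)(0.257) / (0.0471) = 21.28 m/s.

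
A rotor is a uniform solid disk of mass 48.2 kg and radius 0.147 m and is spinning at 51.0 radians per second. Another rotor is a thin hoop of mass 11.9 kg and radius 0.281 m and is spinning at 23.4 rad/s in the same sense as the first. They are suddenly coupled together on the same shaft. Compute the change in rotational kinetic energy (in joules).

ΔKE ≈ -128 J

The coupling torques are internal; angular momentum about the shared axis is conserved.
Moments of inertia: I_A = ½(48.2)(0.147)² = 0.5208 kg·m²; I_B = (11.9)(0.281)² = 0.9396 kg·m².
Taking A's sense as positive: L = (0.5208)(51.0) + (0.9396)(23.4) = 48.55 kg·m²·rad/s.
Combined I = 0.5208 + 0.9396 = 1.460 kg·m².
ω_f = L / I = 48.55 / 1.460 = 33.24 rad/s.
KE_i = ½ΣIω² = 934.5 J; KE_f = ½(1.460)(33.24)² = 806.9 J.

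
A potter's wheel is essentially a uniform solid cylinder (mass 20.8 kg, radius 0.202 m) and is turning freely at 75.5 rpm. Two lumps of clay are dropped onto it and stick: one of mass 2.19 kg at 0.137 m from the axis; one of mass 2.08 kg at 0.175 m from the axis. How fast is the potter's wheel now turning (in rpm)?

ω_f ≈ 60.5 rpm

The added mass arrives with no angular momentum about the axis, and any external torque about the axis is negligible, so the system's angular momentum is conserved.
I_p = ½(20.8)(0.202)² = 0.4244 kg·m².
Added inertia Σmr² = (2.19)(0.137)² + (2.08)(0.175)² = 0.1048 kg·m²; I_f = 0.4244 + 0.1048 = 0.5292 kg·m².
ω_f = I_p ω_i / I_f = (0.4244)(75.5) / 0.5292 = 60.55 rpm.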